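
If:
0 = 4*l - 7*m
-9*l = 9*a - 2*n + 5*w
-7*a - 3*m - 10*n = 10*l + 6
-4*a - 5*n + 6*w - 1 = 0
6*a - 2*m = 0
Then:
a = 8/767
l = 42/767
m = 24/767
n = -515/767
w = -296/767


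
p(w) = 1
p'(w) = 0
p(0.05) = 1.00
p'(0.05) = 0.00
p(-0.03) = 1.00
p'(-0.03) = 0.00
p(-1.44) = 1.00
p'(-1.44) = 0.00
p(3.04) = 1.00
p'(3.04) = 0.00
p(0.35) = 1.00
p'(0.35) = 0.00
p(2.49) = 1.00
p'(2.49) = 0.00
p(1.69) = 1.00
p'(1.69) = 0.00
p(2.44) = 1.00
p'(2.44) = 0.00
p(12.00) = 1.00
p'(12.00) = 0.00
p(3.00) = 1.00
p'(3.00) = 0.00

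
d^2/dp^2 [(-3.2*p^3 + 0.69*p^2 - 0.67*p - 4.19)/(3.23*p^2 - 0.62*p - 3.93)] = (-94.9176179999998*p^3 - 256.51308*p^2 - 297.226194*p - 85.017148)/(33.698267*p^6 - 19.405194*p^5 - 119.279055*p^4 + 46.98298*p^3 + 145.129005*p^2 - 28.727514*p - 60.698457)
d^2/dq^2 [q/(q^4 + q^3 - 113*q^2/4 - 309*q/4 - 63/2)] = 8*(-q*(16*q^3 + 12*q^2 - 226*q - 309)^2 + (-16*q^3 - 12*q^2 - q*(24*q^2 + 12*q - 113) + 226*q + 309)*(-4*q^4 - 4*q^3 + 113*q^2 + 309*q + 126))/(-4*q^4 - 4*q^3 + 113*q^2 + 309*q + 126)^3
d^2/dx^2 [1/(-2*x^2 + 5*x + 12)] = 2*(-4*x^2 + 10*x + (4*x - 5)^2 + 24)/(-2*x^2 + 5*x + 12)^3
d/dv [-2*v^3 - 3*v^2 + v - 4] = -6*v^2 - 6*v + 1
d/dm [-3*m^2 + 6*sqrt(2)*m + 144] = -6*m + 6*sqrt(2)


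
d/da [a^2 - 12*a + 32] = 2*a - 12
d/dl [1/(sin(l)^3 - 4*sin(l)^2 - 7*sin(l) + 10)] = (-3*sin(l)^2 + 8*sin(l) + 7)*cos(l)/(sin(l)^3 - 4*sin(l)^2 - 7*sin(l) + 10)^2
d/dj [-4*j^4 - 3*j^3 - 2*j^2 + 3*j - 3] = -16*j^3 - 9*j^2 - 4*j + 3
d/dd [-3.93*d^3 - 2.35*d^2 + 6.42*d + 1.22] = -11.79*d^2 - 4.7*d + 6.42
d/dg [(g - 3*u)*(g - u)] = 2*g - 4*u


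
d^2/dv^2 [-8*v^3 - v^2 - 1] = -48*v - 2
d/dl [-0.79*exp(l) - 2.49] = -0.79*exp(l)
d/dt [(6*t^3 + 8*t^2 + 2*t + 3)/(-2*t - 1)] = 2*(-12*t^3 - 17*t^2 - 8*t + 2)/(4*t^2 + 4*t + 1)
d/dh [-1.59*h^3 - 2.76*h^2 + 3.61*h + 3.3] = -4.77*h^2 - 5.52*h + 3.61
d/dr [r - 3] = 1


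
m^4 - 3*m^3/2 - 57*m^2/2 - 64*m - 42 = (m - 7)*(m + 3/2)*(m + 2)^2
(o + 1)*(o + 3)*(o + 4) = o^3 + 8*o^2 + 19*o + 12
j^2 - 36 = (j - 6)*(j + 6)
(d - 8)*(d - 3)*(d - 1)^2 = d^4 - 13*d^3 + 47*d^2 - 59*d + 24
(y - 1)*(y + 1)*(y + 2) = y^3 + 2*y^2 - y - 2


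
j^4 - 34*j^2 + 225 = (j - 5)*(j - 3)*(j + 3)*(j + 5)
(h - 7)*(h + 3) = h^2 - 4*h - 21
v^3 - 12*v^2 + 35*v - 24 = (v - 8)*(v - 3)*(v - 1)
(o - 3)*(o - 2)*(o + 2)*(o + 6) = o^4 + 3*o^3 - 22*o^2 - 12*o + 72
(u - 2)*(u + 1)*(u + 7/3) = u^3 + 4*u^2/3 - 13*u/3 - 14/3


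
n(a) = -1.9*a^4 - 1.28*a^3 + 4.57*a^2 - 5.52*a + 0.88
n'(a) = -7.6*a^3 - 3.84*a^2 + 9.14*a - 5.52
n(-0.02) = 0.99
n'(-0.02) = -5.70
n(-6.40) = -2628.73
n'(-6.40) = 1770.99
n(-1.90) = 11.88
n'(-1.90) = 15.38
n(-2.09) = 7.81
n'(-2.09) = 27.99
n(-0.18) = 2.03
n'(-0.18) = -7.25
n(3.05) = -174.18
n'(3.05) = -229.00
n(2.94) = -150.33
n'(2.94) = -204.97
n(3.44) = -282.20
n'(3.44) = -328.90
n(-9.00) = -11112.05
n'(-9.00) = 5141.58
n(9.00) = -13077.65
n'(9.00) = -5774.70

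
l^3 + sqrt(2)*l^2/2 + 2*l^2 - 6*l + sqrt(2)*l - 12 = (l + 2)*(l - 3*sqrt(2)/2)*(l + 2*sqrt(2))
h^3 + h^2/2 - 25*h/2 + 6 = (h - 3)*(h - 1/2)*(h + 4)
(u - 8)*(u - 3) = u^2 - 11*u + 24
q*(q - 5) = q^2 - 5*q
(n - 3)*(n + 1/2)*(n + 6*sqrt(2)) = n^3 - 5*n^2/2 + 6*sqrt(2)*n^2 - 15*sqrt(2)*n - 3*n/2 - 9*sqrt(2)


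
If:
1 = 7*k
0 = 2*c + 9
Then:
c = -9/2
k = 1/7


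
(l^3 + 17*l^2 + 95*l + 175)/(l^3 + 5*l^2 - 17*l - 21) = (l^2 + 10*l + 25)/(l^2 - 2*l - 3)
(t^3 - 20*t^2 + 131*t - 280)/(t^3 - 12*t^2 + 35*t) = (t - 8)/t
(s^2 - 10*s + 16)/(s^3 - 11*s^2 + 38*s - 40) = (s - 8)/(s^2 - 9*s + 20)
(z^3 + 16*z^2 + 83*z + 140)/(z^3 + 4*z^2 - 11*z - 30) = (z^2 + 11*z + 28)/(z^2 - z - 6)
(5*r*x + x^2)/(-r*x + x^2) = (5*r + x)/(-r + x)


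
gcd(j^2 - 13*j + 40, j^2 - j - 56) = j - 8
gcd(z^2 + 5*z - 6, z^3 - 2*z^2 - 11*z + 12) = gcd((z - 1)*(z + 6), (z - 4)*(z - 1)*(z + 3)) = z - 1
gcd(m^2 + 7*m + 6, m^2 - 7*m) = 1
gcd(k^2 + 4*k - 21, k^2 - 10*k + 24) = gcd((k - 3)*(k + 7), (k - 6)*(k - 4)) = 1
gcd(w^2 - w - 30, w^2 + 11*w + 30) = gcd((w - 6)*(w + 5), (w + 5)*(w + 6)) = w + 5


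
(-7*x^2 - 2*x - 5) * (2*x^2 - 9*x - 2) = -14*x^4 + 59*x^3 + 22*x^2 + 49*x + 10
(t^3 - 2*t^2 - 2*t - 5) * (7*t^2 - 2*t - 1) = 7*t^5 - 16*t^4 - 11*t^3 - 29*t^2 + 12*t + 5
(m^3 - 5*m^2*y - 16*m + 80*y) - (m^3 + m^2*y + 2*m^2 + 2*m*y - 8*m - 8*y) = -6*m^2*y - 2*m^2 - 2*m*y - 8*m + 88*y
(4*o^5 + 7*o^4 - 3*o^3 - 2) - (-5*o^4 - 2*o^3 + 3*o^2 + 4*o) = 4*o^5 + 12*o^4 - o^3 - 3*o^2 - 4*o - 2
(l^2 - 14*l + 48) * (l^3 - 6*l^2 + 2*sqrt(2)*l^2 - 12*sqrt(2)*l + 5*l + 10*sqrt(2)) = l^5 - 20*l^4 + 2*sqrt(2)*l^4 - 40*sqrt(2)*l^3 + 137*l^3 - 358*l^2 + 274*sqrt(2)*l^2 - 716*sqrt(2)*l + 240*l + 480*sqrt(2)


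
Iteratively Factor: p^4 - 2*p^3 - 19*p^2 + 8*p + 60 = (p - 2)*(p^3 - 19*p - 30) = (p - 2)*(p + 2)*(p^2 - 2*p - 15) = (p - 2)*(p + 2)*(p + 3)*(p - 5)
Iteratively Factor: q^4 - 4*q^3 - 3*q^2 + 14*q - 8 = (q - 4)*(q^3 - 3*q + 2) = (q - 4)*(q - 1)*(q^2 + q - 2) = (q - 4)*(q - 1)^2*(q + 2)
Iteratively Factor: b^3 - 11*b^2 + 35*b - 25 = (b - 5)*(b^2 - 6*b + 5) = (b - 5)*(b - 1)*(b - 5)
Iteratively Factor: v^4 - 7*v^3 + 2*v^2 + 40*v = (v - 5)*(v^3 - 2*v^2 - 8*v) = (v - 5)*(v + 2)*(v^2 - 4*v) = v*(v - 5)*(v + 2)*(v - 4)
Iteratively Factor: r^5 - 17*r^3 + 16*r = (r - 4)*(r^4 + 4*r^3 - r^2 - 4*r) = (r - 4)*(r + 4)*(r^3 - r) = r*(r - 4)*(r + 4)*(r^2 - 1) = r*(r - 4)*(r + 1)*(r + 4)*(r - 1)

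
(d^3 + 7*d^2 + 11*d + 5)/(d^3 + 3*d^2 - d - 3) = (d^2 + 6*d + 5)/(d^2 + 2*d - 3)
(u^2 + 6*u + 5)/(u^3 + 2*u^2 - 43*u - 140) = (u + 1)/(u^2 - 3*u - 28)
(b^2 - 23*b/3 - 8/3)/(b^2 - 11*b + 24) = (b + 1/3)/(b - 3)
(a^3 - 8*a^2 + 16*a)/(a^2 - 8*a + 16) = a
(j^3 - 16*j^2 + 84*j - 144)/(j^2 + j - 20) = (j^2 - 12*j + 36)/(j + 5)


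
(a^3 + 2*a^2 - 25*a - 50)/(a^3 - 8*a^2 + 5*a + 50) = (a + 5)/(a - 5)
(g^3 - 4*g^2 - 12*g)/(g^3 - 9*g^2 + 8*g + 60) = g/(g - 5)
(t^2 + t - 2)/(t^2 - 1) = (t + 2)/(t + 1)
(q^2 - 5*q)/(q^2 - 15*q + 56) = q*(q - 5)/(q^2 - 15*q + 56)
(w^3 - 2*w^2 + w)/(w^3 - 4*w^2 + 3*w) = (w - 1)/(w - 3)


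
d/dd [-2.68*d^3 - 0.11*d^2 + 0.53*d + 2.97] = -8.04*d^2 - 0.22*d + 0.53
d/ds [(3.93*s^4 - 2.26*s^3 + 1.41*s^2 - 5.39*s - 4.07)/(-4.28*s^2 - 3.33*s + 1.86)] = (-33.6408*s^5 - 29.5879*s^4 + 44.2908*s^3 - 40.3753*s^2 - 29.594*s - 23.5785)/(18.3184*s^4 + 28.5048*s^3 - 4.8327*s^2 - 12.3876*s + 3.4596)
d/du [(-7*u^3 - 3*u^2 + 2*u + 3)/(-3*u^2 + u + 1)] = (21*u^4 - 14*u^3 - 18*u^2 + 12*u - 1)/(9*u^4 - 6*u^3 - 5*u^2 + 2*u + 1)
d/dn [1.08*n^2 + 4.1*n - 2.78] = 2.16*n + 4.1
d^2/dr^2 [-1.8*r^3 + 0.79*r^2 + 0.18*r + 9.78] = 1.58 - 10.8*r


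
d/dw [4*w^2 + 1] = 8*w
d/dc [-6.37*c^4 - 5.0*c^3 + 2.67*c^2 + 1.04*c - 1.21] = -25.48*c^3 - 15.0*c^2 + 5.34*c + 1.04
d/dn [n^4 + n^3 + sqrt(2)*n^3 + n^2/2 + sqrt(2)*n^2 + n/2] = 4*n^3 + 3*n^2 + 3*sqrt(2)*n^2 + n + 2*sqrt(2)*n + 1/2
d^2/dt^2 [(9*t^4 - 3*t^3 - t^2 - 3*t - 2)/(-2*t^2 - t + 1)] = 2*(-36*t^6 - 54*t^5 + 27*t^4 + 91*t^3 - 33*t^2 + 39*t + 10)/(8*t^6 + 12*t^5 - 6*t^4 - 11*t^3 + 3*t^2 + 3*t - 1)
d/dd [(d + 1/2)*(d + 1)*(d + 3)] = 3*d^2 + 9*d + 5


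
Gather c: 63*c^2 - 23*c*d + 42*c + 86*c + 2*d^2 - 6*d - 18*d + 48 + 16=63*c^2 + c*(128 - 23*d) + 2*d^2 - 24*d + 64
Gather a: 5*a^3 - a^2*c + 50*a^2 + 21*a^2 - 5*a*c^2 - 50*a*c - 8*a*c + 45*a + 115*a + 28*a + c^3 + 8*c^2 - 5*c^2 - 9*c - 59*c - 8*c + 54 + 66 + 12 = 5*a^3 + a^2*(71 - c) + a*(-5*c^2 - 58*c + 188) + c^3 + 3*c^2 - 76*c + 132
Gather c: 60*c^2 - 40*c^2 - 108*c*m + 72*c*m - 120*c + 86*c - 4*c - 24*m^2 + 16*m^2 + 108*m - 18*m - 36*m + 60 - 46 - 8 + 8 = 20*c^2 + c*(-36*m - 38) - 8*m^2 + 54*m + 14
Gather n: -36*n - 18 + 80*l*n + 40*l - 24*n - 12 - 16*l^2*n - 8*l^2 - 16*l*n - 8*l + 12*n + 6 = -8*l^2 + 32*l + n*(-16*l^2 + 64*l - 48) - 24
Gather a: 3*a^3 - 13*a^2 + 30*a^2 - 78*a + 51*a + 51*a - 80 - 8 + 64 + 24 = 3*a^3 + 17*a^2 + 24*a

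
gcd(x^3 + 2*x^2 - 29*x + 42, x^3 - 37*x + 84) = x^2 + 4*x - 21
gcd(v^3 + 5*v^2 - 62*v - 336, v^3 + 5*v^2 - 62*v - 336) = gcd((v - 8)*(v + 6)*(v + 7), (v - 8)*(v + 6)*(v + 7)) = v^3 + 5*v^2 - 62*v - 336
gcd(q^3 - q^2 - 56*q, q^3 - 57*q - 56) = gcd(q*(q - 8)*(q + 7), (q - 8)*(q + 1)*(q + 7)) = q^2 - q - 56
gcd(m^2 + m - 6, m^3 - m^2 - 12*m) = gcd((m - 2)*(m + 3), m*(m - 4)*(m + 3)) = m + 3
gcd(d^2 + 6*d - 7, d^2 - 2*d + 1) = d - 1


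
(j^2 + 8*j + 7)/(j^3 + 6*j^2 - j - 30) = (j^2 + 8*j + 7)/(j^3 + 6*j^2 - j - 30)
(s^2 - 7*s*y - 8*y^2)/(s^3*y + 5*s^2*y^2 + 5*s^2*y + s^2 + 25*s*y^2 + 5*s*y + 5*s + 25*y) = (s^2 - 7*s*y - 8*y^2)/(s^3*y + 5*s^2*y^2 + 5*s^2*y + s^2 + 25*s*y^2 + 5*s*y + 5*s + 25*y)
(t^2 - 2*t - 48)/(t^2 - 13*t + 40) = (t + 6)/(t - 5)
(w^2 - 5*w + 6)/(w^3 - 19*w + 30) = 1/(w + 5)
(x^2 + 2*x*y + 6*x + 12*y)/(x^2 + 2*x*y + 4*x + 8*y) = (x + 6)/(x + 4)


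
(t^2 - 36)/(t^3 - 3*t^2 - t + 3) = (t^2 - 36)/(t^3 - 3*t^2 - t + 3)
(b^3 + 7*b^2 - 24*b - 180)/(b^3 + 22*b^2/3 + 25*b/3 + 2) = 3*(b^2 + b - 30)/(3*b^2 + 4*b + 1)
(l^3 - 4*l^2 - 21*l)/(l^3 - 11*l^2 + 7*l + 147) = l/(l - 7)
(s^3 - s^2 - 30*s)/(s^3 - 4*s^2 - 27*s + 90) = s/(s - 3)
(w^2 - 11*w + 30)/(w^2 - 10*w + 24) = (w - 5)/(w - 4)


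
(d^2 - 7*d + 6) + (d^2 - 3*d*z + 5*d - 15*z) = 2*d^2 - 3*d*z - 2*d - 15*z + 6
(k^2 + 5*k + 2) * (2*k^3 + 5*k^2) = 2*k^5 + 15*k^4 + 29*k^3 + 10*k^2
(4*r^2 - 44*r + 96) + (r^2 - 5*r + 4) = 5*r^2 - 49*r + 100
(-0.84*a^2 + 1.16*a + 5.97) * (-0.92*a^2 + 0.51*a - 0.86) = 0.7728*a^4 - 1.4956*a^3 - 4.1784*a^2 + 2.0471*a - 5.1342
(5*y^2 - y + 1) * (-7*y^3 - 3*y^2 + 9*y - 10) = -35*y^5 - 8*y^4 + 41*y^3 - 62*y^2 + 19*y - 10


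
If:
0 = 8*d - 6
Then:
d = 3/4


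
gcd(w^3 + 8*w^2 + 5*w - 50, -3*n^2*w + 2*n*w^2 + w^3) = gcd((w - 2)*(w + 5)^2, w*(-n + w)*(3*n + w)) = 1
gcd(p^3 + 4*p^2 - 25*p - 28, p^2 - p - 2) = p + 1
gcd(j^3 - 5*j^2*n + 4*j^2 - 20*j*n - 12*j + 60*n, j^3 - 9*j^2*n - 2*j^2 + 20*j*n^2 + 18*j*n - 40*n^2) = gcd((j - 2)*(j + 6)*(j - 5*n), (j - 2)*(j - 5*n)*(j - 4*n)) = j^2 - 5*j*n - 2*j + 10*n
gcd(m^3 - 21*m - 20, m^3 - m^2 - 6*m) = 1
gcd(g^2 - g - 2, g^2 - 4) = g - 2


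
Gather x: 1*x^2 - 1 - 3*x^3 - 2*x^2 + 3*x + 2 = -3*x^3 - x^2 + 3*x + 1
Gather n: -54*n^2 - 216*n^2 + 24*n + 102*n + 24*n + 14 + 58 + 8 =-270*n^2 + 150*n + 80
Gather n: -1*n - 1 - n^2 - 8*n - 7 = -n^2 - 9*n - 8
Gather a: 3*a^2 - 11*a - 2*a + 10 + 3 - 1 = 3*a^2 - 13*a + 12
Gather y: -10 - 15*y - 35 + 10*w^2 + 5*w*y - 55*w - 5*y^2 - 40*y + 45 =10*w^2 - 55*w - 5*y^2 + y*(5*w - 55)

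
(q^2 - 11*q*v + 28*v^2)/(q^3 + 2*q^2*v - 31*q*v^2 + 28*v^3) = (q - 7*v)/(q^2 + 6*q*v - 7*v^2)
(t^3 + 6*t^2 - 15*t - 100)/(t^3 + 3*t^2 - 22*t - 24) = (t^2 + 10*t + 25)/(t^2 + 7*t + 6)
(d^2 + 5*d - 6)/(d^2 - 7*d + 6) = (d + 6)/(d - 6)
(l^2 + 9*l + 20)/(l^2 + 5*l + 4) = (l + 5)/(l + 1)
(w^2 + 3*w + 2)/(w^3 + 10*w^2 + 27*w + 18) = (w + 2)/(w^2 + 9*w + 18)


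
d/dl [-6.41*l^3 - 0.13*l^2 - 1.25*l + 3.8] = -19.23*l^2 - 0.26*l - 1.25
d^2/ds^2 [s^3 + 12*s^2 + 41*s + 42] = 6*s + 24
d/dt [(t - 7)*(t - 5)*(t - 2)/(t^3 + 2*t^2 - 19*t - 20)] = 2*(8*t^4 - 78*t^3 + 149*t^2 + 420*t - 1255)/(t^6 + 4*t^5 - 34*t^4 - 116*t^3 + 281*t^2 + 760*t + 400)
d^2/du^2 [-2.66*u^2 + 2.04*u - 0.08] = -5.32000000000000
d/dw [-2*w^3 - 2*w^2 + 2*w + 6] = -6*w^2 - 4*w + 2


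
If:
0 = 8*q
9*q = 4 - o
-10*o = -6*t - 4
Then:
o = 4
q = 0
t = 6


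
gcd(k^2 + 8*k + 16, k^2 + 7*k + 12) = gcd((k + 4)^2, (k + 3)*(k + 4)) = k + 4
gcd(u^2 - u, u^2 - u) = u^2 - u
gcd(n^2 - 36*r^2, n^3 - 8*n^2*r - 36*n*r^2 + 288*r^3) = -n^2 + 36*r^2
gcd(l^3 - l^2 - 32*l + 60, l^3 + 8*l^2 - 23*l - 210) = l^2 + l - 30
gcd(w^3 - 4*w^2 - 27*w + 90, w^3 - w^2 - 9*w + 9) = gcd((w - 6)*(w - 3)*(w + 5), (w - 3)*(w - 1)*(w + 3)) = w - 3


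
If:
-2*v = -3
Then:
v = 3/2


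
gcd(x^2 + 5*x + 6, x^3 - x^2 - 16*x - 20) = x + 2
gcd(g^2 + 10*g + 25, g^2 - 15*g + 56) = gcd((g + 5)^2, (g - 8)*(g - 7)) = 1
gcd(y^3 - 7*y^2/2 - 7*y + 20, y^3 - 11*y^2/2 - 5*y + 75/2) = y + 5/2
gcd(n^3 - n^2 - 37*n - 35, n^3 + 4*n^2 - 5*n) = n + 5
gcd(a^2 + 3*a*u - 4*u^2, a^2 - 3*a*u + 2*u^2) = -a + u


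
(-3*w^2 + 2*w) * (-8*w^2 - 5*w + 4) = 24*w^4 - w^3 - 22*w^2 + 8*w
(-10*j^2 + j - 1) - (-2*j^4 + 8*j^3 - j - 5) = 2*j^4 - 8*j^3 - 10*j^2 + 2*j + 4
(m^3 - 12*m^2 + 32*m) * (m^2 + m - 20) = m^5 - 11*m^4 + 272*m^2 - 640*m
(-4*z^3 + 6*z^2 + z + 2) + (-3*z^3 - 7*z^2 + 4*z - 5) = -7*z^3 - z^2 + 5*z - 3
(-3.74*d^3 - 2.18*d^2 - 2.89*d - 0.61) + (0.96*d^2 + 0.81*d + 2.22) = -3.74*d^3 - 1.22*d^2 - 2.08*d + 1.61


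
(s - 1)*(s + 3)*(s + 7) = s^3 + 9*s^2 + 11*s - 21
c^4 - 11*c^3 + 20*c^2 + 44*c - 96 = (c - 8)*(c - 3)*(c - 2)*(c + 2)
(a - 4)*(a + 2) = a^2 - 2*a - 8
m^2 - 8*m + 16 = (m - 4)^2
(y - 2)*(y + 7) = y^2 + 5*y - 14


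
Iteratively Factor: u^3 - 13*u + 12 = (u - 1)*(u^2 + u - 12) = (u - 1)*(u + 4)*(u - 3)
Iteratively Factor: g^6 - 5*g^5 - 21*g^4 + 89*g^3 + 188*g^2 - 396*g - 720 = (g + 2)*(g^5 - 7*g^4 - 7*g^3 + 103*g^2 - 18*g - 360) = (g - 4)*(g + 2)*(g^4 - 3*g^3 - 19*g^2 + 27*g + 90) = (g - 4)*(g + 2)*(g + 3)*(g^3 - 6*g^2 - g + 30) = (g - 4)*(g - 3)*(g + 2)*(g + 3)*(g^2 - 3*g - 10) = (g - 4)*(g - 3)*(g + 2)^2*(g + 3)*(g - 5)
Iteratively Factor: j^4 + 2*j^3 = (j)*(j^3 + 2*j^2) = j*(j + 2)*(j^2) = j^2*(j + 2)*(j)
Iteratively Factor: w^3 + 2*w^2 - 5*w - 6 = (w - 2)*(w^2 + 4*w + 3) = (w - 2)*(w + 1)*(w + 3)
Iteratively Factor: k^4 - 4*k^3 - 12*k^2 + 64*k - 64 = (k - 4)*(k^3 - 12*k + 16) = (k - 4)*(k + 4)*(k^2 - 4*k + 4) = (k - 4)*(k - 2)*(k + 4)*(k - 2)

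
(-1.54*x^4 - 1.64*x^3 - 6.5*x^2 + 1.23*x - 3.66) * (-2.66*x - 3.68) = 4.0964*x^5 + 10.0296*x^4 + 23.3252*x^3 + 20.6482*x^2 + 5.2092*x + 13.4688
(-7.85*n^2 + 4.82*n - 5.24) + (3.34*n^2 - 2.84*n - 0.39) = -4.51*n^2 + 1.98*n - 5.63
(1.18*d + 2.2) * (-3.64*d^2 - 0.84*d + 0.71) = -4.2952*d^3 - 8.9992*d^2 - 1.0102*d + 1.562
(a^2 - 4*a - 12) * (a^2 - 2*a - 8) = a^4 - 6*a^3 - 12*a^2 + 56*a + 96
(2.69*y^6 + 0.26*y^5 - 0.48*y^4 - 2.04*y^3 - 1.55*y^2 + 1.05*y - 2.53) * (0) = 0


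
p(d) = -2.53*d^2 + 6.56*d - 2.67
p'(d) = 6.56 - 5.06*d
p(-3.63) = -59.82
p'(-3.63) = 24.93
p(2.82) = -4.29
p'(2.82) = -7.71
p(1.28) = 1.58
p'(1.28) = 0.08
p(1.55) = 1.42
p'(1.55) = -1.28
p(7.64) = -100.23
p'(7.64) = -32.10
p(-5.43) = -112.89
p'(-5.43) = 34.04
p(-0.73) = -8.81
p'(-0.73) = 10.25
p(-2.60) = -36.83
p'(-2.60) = 19.72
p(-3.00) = -45.12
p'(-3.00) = 21.74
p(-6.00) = -133.11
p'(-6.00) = 36.92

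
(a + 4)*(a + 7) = a^2 + 11*a + 28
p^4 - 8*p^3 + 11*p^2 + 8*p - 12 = (p - 6)*(p - 2)*(p - 1)*(p + 1)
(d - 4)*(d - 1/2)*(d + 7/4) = d^3 - 11*d^2/4 - 47*d/8 + 7/2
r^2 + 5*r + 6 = (r + 2)*(r + 3)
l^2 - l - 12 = (l - 4)*(l + 3)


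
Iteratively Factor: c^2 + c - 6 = (c + 3)*(c - 2)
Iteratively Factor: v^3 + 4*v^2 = (v)*(v^2 + 4*v) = v^2*(v + 4)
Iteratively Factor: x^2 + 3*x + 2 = (x + 2)*(x + 1)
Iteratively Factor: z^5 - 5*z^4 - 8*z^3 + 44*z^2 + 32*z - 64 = (z - 4)*(z^4 - z^3 - 12*z^2 - 4*z + 16) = (z - 4)*(z + 2)*(z^3 - 3*z^2 - 6*z + 8) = (z - 4)*(z + 2)^2*(z^2 - 5*z + 4) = (z - 4)^2*(z + 2)^2*(z - 1)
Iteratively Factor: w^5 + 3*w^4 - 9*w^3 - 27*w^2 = (w - 3)*(w^4 + 6*w^3 + 9*w^2) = w*(w - 3)*(w^3 + 6*w^2 + 9*w) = w*(w - 3)*(w + 3)*(w^2 + 3*w) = w^2*(w - 3)*(w + 3)*(w + 3)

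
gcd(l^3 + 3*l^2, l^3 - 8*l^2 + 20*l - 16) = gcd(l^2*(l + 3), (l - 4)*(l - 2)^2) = 1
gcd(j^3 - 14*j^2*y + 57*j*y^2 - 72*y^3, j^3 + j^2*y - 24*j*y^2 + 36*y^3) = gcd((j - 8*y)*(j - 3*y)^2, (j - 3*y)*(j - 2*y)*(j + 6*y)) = -j + 3*y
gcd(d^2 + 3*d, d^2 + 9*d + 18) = d + 3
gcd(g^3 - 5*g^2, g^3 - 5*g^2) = g^3 - 5*g^2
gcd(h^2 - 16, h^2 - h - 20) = h + 4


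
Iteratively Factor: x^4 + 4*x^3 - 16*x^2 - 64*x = (x)*(x^3 + 4*x^2 - 16*x - 64) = x*(x - 4)*(x^2 + 8*x + 16) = x*(x - 4)*(x + 4)*(x + 4)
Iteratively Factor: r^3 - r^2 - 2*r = (r - 2)*(r^2 + r) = (r - 2)*(r + 1)*(r)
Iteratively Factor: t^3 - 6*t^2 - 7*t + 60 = (t - 4)*(t^2 - 2*t - 15) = (t - 4)*(t + 3)*(t - 5)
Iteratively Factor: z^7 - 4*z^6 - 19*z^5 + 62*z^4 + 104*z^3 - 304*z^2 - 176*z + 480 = (z - 2)*(z^6 - 2*z^5 - 23*z^4 + 16*z^3 + 136*z^2 - 32*z - 240) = (z - 2)^2*(z^5 - 23*z^3 - 30*z^2 + 76*z + 120) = (z - 2)^2*(z + 2)*(z^4 - 2*z^3 - 19*z^2 + 8*z + 60) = (z - 2)^2*(z + 2)^2*(z^3 - 4*z^2 - 11*z + 30) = (z - 2)^2*(z + 2)^2*(z + 3)*(z^2 - 7*z + 10) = (z - 2)^3*(z + 2)^2*(z + 3)*(z - 5)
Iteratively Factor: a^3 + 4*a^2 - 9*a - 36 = (a + 4)*(a^2 - 9) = (a - 3)*(a + 4)*(a + 3)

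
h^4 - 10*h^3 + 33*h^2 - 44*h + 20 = (h - 5)*(h - 2)^2*(h - 1)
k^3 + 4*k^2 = k^2*(k + 4)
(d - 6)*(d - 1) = d^2 - 7*d + 6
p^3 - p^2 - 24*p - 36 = (p - 6)*(p + 2)*(p + 3)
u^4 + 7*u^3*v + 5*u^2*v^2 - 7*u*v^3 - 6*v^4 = (u - v)*(u + v)^2*(u + 6*v)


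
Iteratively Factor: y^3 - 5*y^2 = (y - 5)*(y^2) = y*(y - 5)*(y)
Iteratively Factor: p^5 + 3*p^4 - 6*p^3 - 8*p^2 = (p)*(p^4 + 3*p^3 - 6*p^2 - 8*p) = p*(p - 2)*(p^3 + 5*p^2 + 4*p) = p*(p - 2)*(p + 4)*(p^2 + p) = p*(p - 2)*(p + 1)*(p + 4)*(p)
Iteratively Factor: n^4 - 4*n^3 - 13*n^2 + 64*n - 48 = (n - 3)*(n^3 - n^2 - 16*n + 16) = (n - 3)*(n + 4)*(n^2 - 5*n + 4) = (n - 4)*(n - 3)*(n + 4)*(n - 1)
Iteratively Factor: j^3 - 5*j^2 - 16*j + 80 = (j - 5)*(j^2 - 16) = (j - 5)*(j + 4)*(j - 4)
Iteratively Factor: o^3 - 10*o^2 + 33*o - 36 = (o - 3)*(o^2 - 7*o + 12) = (o - 4)*(o - 3)*(o - 3)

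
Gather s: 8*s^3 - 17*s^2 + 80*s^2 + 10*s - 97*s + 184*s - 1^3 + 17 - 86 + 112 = 8*s^3 + 63*s^2 + 97*s + 42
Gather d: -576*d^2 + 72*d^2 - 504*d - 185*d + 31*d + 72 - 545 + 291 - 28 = -504*d^2 - 658*d - 210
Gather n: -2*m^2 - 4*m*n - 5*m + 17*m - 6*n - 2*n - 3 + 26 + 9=-2*m^2 + 12*m + n*(-4*m - 8) + 32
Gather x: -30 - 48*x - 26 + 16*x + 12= -32*x - 44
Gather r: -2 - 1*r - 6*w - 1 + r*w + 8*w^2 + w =r*(w - 1) + 8*w^2 - 5*w - 3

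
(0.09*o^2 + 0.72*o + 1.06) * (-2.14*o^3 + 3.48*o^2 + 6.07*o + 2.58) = -0.1926*o^5 - 1.2276*o^4 + 0.7835*o^3 + 8.2914*o^2 + 8.2918*o + 2.7348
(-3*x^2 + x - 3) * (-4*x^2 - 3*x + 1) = 12*x^4 + 5*x^3 + 6*x^2 + 10*x - 3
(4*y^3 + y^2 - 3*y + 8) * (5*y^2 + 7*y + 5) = 20*y^5 + 33*y^4 + 12*y^3 + 24*y^2 + 41*y + 40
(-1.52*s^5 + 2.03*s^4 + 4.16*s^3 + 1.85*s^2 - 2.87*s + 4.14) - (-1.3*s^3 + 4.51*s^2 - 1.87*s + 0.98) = -1.52*s^5 + 2.03*s^4 + 5.46*s^3 - 2.66*s^2 - 1.0*s + 3.16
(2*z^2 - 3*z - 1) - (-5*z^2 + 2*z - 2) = 7*z^2 - 5*z + 1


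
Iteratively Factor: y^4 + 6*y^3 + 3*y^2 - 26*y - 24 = (y + 3)*(y^3 + 3*y^2 - 6*y - 8) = (y + 1)*(y + 3)*(y^2 + 2*y - 8) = (y - 2)*(y + 1)*(y + 3)*(y + 4)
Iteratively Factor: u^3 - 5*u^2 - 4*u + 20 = (u - 2)*(u^2 - 3*u - 10) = (u - 5)*(u - 2)*(u + 2)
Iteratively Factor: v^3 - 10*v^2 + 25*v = (v - 5)*(v^2 - 5*v) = (v - 5)^2*(v)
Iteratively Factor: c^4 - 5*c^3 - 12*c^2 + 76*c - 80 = (c - 5)*(c^3 - 12*c + 16) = (c - 5)*(c + 4)*(c^2 - 4*c + 4) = (c - 5)*(c - 2)*(c + 4)*(c - 2)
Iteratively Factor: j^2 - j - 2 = (j + 1)*(j - 2)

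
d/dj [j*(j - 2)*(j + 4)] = 3*j^2 + 4*j - 8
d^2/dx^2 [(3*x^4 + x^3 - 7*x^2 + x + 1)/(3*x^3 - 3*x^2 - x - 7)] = 4*(-9*x^6 + 126*x^5 + 144*x^4 - 460*x^3 + 744*x^2 + 78*x - 185)/(27*x^9 - 81*x^8 + 54*x^7 - 162*x^6 + 360*x^5 - 72*x^4 + 314*x^3 - 462*x^2 - 147*x - 343)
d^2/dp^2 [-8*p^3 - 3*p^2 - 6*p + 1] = -48*p - 6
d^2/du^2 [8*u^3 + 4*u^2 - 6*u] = 48*u + 8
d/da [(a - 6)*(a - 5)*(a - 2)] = 3*a^2 - 26*a + 52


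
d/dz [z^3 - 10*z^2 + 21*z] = 3*z^2 - 20*z + 21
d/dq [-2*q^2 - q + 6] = -4*q - 1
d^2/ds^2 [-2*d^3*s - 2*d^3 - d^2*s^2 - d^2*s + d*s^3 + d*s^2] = 2*d*(-d + 3*s + 1)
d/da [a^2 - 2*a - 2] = 2*a - 2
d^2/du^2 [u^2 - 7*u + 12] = 2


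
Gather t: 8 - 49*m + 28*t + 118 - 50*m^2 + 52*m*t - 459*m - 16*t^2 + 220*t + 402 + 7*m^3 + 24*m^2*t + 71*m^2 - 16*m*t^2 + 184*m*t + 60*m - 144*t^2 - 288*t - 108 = 7*m^3 + 21*m^2 - 448*m + t^2*(-16*m - 160) + t*(24*m^2 + 236*m - 40) + 420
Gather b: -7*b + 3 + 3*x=-7*b + 3*x + 3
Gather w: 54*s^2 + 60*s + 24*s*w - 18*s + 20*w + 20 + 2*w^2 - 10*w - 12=54*s^2 + 42*s + 2*w^2 + w*(24*s + 10) + 8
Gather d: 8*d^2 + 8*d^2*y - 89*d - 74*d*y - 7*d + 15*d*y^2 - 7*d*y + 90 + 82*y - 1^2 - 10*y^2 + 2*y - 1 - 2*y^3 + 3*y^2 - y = d^2*(8*y + 8) + d*(15*y^2 - 81*y - 96) - 2*y^3 - 7*y^2 + 83*y + 88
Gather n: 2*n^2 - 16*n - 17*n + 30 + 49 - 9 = 2*n^2 - 33*n + 70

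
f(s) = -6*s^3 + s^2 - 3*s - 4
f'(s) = -18*s^2 + 2*s - 3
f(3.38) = -234.40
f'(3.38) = -201.88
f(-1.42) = 19.46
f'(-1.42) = -42.14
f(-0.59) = -0.65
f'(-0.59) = -10.45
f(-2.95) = 167.59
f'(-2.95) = -165.54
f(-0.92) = 4.28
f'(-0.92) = -20.08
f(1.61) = -31.28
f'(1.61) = -46.44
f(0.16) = -4.48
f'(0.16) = -3.14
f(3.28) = -214.81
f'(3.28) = -190.09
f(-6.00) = 1346.00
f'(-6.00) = -663.00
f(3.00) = -166.00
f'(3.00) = -159.00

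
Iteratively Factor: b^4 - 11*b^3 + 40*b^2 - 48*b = (b - 3)*(b^3 - 8*b^2 + 16*b) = b*(b - 3)*(b^2 - 8*b + 16) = b*(b - 4)*(b - 3)*(b - 4)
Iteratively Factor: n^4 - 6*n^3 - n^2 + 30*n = (n - 5)*(n^3 - n^2 - 6*n) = (n - 5)*(n - 3)*(n^2 + 2*n) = n*(n - 5)*(n - 3)*(n + 2)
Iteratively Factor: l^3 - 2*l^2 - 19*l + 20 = (l + 4)*(l^2 - 6*l + 5) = (l - 5)*(l + 4)*(l - 1)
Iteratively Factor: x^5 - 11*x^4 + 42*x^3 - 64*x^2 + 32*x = (x - 1)*(x^4 - 10*x^3 + 32*x^2 - 32*x) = (x - 2)*(x - 1)*(x^3 - 8*x^2 + 16*x) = (x - 4)*(x - 2)*(x - 1)*(x^2 - 4*x) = x*(x - 4)*(x - 2)*(x - 1)*(x - 4)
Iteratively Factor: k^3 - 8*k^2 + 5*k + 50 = (k + 2)*(k^2 - 10*k + 25) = (k - 5)*(k + 2)*(k - 5)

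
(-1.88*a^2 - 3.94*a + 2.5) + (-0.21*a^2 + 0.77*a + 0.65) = -2.09*a^2 - 3.17*a + 3.15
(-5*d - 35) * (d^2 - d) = -5*d^3 - 30*d^2 + 35*d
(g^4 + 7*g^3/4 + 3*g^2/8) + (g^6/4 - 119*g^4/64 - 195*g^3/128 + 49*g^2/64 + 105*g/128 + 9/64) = g^6/4 - 55*g^4/64 + 29*g^3/128 + 73*g^2/64 + 105*g/128 + 9/64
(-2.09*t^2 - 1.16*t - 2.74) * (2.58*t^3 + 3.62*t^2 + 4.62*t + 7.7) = -5.3922*t^5 - 10.5586*t^4 - 20.9242*t^3 - 31.371*t^2 - 21.5908*t - 21.098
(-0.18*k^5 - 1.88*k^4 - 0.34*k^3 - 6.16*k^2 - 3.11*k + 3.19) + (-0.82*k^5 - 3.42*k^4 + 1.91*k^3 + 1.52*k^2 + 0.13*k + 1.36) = -1.0*k^5 - 5.3*k^4 + 1.57*k^3 - 4.64*k^2 - 2.98*k + 4.55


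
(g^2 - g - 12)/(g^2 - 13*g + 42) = (g^2 - g - 12)/(g^2 - 13*g + 42)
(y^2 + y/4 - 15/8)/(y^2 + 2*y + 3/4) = (4*y - 5)/(2*(2*y + 1))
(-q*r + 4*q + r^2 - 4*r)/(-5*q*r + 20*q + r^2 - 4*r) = (q - r)/(5*q - r)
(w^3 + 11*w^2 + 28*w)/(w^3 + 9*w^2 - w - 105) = w*(w + 4)/(w^2 + 2*w - 15)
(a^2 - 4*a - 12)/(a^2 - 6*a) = (a + 2)/a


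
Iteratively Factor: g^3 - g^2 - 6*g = (g)*(g^2 - g - 6) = g*(g - 3)*(g + 2)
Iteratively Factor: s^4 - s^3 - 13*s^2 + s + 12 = (s - 4)*(s^3 + 3*s^2 - s - 3) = (s - 4)*(s + 1)*(s^2 + 2*s - 3) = (s - 4)*(s + 1)*(s + 3)*(s - 1)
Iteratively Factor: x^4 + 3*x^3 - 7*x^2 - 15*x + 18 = (x - 1)*(x^3 + 4*x^2 - 3*x - 18) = (x - 1)*(x + 3)*(x^2 + x - 6) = (x - 1)*(x + 3)^2*(x - 2)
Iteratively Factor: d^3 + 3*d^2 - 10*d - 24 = (d - 3)*(d^2 + 6*d + 8) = (d - 3)*(d + 2)*(d + 4)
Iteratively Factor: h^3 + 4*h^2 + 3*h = (h + 1)*(h^2 + 3*h) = h*(h + 1)*(h + 3)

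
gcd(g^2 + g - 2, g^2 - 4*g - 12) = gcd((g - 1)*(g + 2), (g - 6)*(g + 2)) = g + 2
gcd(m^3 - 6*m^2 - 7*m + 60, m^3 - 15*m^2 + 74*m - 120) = m^2 - 9*m + 20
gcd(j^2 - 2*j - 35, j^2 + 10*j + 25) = j + 5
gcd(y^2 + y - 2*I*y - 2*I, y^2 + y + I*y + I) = y + 1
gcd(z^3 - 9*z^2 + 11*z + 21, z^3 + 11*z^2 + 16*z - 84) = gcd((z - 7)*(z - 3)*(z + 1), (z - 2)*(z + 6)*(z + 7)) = 1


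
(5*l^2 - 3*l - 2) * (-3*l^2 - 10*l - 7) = -15*l^4 - 41*l^3 + l^2 + 41*l + 14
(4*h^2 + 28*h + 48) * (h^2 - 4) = 4*h^4 + 28*h^3 + 32*h^2 - 112*h - 192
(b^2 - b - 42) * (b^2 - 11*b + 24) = b^4 - 12*b^3 - 7*b^2 + 438*b - 1008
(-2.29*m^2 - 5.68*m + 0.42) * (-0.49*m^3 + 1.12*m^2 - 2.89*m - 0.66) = 1.1221*m^5 + 0.218399999999999*m^4 + 0.0507*m^3 + 18.397*m^2 + 2.535*m - 0.2772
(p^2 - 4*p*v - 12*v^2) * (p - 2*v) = p^3 - 6*p^2*v - 4*p*v^2 + 24*v^3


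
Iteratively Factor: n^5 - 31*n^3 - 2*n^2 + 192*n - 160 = (n - 1)*(n^4 + n^3 - 30*n^2 - 32*n + 160) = (n - 5)*(n - 1)*(n^3 + 6*n^2 - 32) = (n - 5)*(n - 2)*(n - 1)*(n^2 + 8*n + 16) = (n - 5)*(n - 2)*(n - 1)*(n + 4)*(n + 4)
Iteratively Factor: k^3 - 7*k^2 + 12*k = (k - 4)*(k^2 - 3*k) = (k - 4)*(k - 3)*(k)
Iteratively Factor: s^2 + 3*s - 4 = (s - 1)*(s + 4)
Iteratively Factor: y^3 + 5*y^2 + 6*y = (y + 3)*(y^2 + 2*y) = (y + 2)*(y + 3)*(y)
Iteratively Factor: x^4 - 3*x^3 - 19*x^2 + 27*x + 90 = (x - 5)*(x^3 + 2*x^2 - 9*x - 18) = (x - 5)*(x + 2)*(x^2 - 9) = (x - 5)*(x + 2)*(x + 3)*(x - 3)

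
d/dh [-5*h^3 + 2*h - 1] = 2 - 15*h^2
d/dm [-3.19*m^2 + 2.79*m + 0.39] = 2.79 - 6.38*m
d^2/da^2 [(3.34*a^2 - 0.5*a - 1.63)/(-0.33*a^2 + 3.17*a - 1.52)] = (-6.879048*a^3 + 11.117106*a^2 - 11.735658*a + 20.509126)/(0.035937*a^6 - 1.035639*a^5 + 10.444995*a^4 - 41.395445*a^3 + 48.11028*a^2 - 21.971904*a + 3.511808)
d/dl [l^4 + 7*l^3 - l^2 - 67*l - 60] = 4*l^3 + 21*l^2 - 2*l - 67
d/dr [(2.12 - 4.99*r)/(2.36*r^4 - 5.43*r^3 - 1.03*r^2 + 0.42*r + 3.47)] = (35.3292*r^4 - 74.2042*r^3 + 29.3951*r^2 + 4.3672*r - 18.2057)/(5.5696*r^8 - 25.6296*r^7 + 24.6233*r^6 + 13.1682*r^5 + 12.8781*r^4 - 38.5494*r^3 - 6.9718*r^2 + 2.9148*r + 12.0409)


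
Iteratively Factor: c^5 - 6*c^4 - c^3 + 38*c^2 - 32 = (c + 1)*(c^4 - 7*c^3 + 6*c^2 + 32*c - 32) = (c - 1)*(c + 1)*(c^3 - 6*c^2 + 32) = (c - 4)*(c - 1)*(c + 1)*(c^2 - 2*c - 8) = (c - 4)*(c - 1)*(c + 1)*(c + 2)*(c - 4)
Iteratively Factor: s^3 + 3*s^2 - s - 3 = (s - 1)*(s^2 + 4*s + 3) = (s - 1)*(s + 3)*(s + 1)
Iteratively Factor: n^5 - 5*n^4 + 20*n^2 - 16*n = (n - 4)*(n^4 - n^3 - 4*n^2 + 4*n) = (n - 4)*(n - 1)*(n^3 - 4*n) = (n - 4)*(n - 2)*(n - 1)*(n^2 + 2*n) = (n - 4)*(n - 2)*(n - 1)*(n + 2)*(n)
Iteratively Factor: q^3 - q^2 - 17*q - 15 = (q + 3)*(q^2 - 4*q - 5) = (q + 1)*(q + 3)*(q - 5)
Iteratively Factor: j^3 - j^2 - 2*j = (j + 1)*(j^2 - 2*j) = (j - 2)*(j + 1)*(j)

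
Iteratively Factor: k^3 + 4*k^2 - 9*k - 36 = (k + 4)*(k^2 - 9) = (k - 3)*(k + 4)*(k + 3)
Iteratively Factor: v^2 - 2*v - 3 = (v - 3)*(v + 1)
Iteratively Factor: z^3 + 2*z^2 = (z)*(z^2 + 2*z) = z*(z + 2)*(z)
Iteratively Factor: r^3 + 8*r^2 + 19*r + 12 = (r + 3)*(r^2 + 5*r + 4) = (r + 1)*(r + 3)*(r + 4)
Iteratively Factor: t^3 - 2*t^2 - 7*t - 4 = (t + 1)*(t^2 - 3*t - 4) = (t + 1)^2*(t - 4)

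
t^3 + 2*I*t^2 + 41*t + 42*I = (t - 6*I)*(t + I)*(t + 7*I)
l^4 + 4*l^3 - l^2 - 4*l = l*(l - 1)*(l + 1)*(l + 4)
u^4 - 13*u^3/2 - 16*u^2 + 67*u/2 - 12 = (u - 8)*(u - 1)*(u - 1/2)*(u + 3)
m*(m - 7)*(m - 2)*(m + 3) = m^4 - 6*m^3 - 13*m^2 + 42*m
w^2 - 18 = (w - 3*sqrt(2))*(w + 3*sqrt(2))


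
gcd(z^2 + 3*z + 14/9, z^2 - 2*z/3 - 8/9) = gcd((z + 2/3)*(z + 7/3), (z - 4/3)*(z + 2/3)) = z + 2/3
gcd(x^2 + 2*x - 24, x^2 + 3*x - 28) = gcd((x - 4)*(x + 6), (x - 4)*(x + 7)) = x - 4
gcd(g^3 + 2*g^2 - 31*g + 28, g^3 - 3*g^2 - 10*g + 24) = g - 4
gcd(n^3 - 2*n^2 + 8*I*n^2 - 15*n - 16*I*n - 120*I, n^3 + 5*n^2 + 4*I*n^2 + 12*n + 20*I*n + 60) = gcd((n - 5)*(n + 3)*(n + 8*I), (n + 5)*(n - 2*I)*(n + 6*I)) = 1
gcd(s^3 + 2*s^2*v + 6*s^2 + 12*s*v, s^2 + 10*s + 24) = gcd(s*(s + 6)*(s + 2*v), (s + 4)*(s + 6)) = s + 6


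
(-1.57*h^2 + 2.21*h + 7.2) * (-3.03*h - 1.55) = 4.7571*h^3 - 4.2628*h^2 - 25.2415*h - 11.16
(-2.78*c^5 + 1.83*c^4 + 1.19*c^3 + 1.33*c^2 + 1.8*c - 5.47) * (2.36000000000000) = -6.5608*c^5 + 4.3188*c^4 + 2.8084*c^3 + 3.1388*c^2 + 4.248*c - 12.9092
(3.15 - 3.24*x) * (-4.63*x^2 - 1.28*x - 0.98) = 15.0012*x^3 - 10.4373*x^2 - 0.8568*x - 3.087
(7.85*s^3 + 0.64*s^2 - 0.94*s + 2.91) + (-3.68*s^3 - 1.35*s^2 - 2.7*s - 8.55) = 4.17*s^3 - 0.71*s^2 - 3.64*s - 5.64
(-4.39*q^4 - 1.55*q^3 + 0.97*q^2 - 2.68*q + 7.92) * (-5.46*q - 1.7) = 23.9694*q^5 + 15.926*q^4 - 2.6612*q^3 + 12.9838*q^2 - 38.6872*q - 13.464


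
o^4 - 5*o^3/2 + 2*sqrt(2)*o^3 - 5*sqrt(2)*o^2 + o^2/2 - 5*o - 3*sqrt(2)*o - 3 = (o - 3)*(o + 1/2)*(o + sqrt(2))^2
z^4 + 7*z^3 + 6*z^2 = z^2*(z + 1)*(z + 6)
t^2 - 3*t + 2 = (t - 2)*(t - 1)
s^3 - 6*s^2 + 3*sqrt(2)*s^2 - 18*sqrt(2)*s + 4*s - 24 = (s - 6)*(s + sqrt(2))*(s + 2*sqrt(2))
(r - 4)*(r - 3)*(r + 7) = r^3 - 37*r + 84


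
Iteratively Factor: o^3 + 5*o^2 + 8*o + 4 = (o + 1)*(o^2 + 4*o + 4) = (o + 1)*(o + 2)*(o + 2)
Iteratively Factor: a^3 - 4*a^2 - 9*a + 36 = (a - 4)*(a^2 - 9) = (a - 4)*(a - 3)*(a + 3)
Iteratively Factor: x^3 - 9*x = (x)*(x^2 - 9) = x*(x + 3)*(x - 3)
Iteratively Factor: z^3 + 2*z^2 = (z)*(z^2 + 2*z) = z^2*(z + 2)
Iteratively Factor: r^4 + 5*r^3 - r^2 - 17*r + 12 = (r - 1)*(r^3 + 6*r^2 + 5*r - 12) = (r - 1)*(r + 3)*(r^2 + 3*r - 4) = (r - 1)*(r + 3)*(r + 4)*(r - 1)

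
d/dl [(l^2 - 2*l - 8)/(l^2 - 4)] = 2/(l^2 - 4*l + 4)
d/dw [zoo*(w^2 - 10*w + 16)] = zoo*(w - 5)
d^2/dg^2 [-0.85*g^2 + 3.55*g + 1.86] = -1.70000000000000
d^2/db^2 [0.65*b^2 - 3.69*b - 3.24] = 1.30000000000000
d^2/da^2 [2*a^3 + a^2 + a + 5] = 12*a + 2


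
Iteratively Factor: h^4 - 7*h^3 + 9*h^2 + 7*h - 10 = (h - 5)*(h^3 - 2*h^2 - h + 2) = (h - 5)*(h - 1)*(h^2 - h - 2) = (h - 5)*(h - 2)*(h - 1)*(h + 1)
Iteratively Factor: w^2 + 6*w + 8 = (w + 4)*(w + 2)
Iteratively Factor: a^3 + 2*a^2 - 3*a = (a)*(a^2 + 2*a - 3) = a*(a + 3)*(a - 1)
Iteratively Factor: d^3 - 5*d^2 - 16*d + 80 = (d - 4)*(d^2 - d - 20) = (d - 5)*(d - 4)*(d + 4)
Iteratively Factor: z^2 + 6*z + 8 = (z + 2)*(z + 4)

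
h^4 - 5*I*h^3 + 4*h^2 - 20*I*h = h*(h - 5*I)*(h - 2*I)*(h + 2*I)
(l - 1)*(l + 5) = l^2 + 4*l - 5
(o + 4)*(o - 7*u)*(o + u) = o^3 - 6*o^2*u + 4*o^2 - 7*o*u^2 - 24*o*u - 28*u^2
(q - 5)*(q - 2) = q^2 - 7*q + 10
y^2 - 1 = (y - 1)*(y + 1)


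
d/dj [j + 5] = 1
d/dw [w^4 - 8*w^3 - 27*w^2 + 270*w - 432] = 4*w^3 - 24*w^2 - 54*w + 270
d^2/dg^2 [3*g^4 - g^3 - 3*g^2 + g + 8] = 36*g^2 - 6*g - 6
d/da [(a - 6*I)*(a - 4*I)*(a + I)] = 3*a^2 - 18*I*a - 14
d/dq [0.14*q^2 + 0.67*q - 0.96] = 0.28*q + 0.67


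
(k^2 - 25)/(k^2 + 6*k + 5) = (k - 5)/(k + 1)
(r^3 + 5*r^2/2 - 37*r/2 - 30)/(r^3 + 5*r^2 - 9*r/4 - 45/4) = 2*(r - 4)/(2*r - 3)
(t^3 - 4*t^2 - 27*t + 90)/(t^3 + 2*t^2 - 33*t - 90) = (t - 3)/(t + 3)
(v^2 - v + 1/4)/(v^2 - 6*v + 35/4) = (4*v^2 - 4*v + 1)/(4*v^2 - 24*v + 35)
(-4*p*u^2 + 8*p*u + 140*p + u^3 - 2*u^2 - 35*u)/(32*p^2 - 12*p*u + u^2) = (-u^2 + 2*u + 35)/(8*p - u)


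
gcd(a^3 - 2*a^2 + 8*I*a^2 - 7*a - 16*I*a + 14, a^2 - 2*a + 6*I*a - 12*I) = a - 2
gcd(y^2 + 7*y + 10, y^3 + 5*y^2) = y + 5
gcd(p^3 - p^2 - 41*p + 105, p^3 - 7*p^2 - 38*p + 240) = p - 5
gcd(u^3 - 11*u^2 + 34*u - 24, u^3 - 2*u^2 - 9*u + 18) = 1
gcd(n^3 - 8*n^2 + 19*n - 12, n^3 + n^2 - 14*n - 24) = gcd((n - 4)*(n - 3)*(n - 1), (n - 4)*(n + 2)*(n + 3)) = n - 4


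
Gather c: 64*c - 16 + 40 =64*c + 24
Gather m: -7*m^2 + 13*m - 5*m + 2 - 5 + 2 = -7*m^2 + 8*m - 1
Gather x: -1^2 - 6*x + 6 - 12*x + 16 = 21 - 18*x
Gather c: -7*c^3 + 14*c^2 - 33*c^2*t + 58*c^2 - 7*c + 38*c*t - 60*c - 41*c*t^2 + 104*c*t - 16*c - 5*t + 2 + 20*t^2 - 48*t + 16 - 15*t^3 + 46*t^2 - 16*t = -7*c^3 + c^2*(72 - 33*t) + c*(-41*t^2 + 142*t - 83) - 15*t^3 + 66*t^2 - 69*t + 18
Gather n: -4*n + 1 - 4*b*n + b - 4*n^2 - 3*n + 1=b - 4*n^2 + n*(-4*b - 7) + 2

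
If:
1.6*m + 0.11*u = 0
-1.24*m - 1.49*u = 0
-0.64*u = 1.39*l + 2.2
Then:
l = -1.58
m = 0.00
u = 0.00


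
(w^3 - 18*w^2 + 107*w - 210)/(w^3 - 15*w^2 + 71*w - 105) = (w - 6)/(w - 3)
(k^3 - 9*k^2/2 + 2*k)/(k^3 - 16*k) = (k - 1/2)/(k + 4)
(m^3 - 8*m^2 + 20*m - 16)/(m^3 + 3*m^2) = (m^3 - 8*m^2 + 20*m - 16)/(m^2*(m + 3))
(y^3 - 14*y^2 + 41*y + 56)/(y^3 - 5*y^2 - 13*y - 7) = (y - 8)/(y + 1)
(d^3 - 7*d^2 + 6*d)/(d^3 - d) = (d - 6)/(d + 1)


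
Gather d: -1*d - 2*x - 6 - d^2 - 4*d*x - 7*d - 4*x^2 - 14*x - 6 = -d^2 + d*(-4*x - 8) - 4*x^2 - 16*x - 12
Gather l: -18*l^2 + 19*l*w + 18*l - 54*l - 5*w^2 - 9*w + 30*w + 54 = -18*l^2 + l*(19*w - 36) - 5*w^2 + 21*w + 54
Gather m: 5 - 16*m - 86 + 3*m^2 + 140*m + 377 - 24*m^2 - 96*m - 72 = -21*m^2 + 28*m + 224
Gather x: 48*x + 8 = 48*x + 8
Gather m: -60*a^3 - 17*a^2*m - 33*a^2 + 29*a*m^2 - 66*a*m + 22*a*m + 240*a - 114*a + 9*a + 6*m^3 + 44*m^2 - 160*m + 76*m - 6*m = -60*a^3 - 33*a^2 + 135*a + 6*m^3 + m^2*(29*a + 44) + m*(-17*a^2 - 44*a - 90)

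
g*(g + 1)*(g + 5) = g^3 + 6*g^2 + 5*g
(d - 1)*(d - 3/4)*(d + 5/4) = d^3 - d^2/2 - 23*d/16 + 15/16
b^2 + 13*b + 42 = (b + 6)*(b + 7)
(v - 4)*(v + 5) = v^2 + v - 20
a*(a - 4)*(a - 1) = a^3 - 5*a^2 + 4*a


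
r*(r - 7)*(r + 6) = r^3 - r^2 - 42*r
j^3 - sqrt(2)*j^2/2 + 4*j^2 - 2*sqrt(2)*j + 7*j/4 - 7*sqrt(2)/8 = (j + 1/2)*(j + 7/2)*(j - sqrt(2)/2)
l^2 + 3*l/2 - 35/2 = (l - 7/2)*(l + 5)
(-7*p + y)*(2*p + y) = -14*p^2 - 5*p*y + y^2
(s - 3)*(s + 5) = s^2 + 2*s - 15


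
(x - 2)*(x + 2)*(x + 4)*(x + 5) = x^4 + 9*x^3 + 16*x^2 - 36*x - 80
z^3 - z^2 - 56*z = z*(z - 8)*(z + 7)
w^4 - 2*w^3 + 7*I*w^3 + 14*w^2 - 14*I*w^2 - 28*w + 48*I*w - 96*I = (w - 2)*(w - 3*I)*(w + 2*I)*(w + 8*I)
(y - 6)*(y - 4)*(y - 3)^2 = y^4 - 16*y^3 + 93*y^2 - 234*y + 216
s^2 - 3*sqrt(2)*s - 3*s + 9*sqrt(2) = (s - 3)*(s - 3*sqrt(2))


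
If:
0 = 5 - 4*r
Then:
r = 5/4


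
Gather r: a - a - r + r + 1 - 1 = 0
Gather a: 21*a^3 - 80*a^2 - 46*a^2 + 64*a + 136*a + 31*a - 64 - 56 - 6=21*a^3 - 126*a^2 + 231*a - 126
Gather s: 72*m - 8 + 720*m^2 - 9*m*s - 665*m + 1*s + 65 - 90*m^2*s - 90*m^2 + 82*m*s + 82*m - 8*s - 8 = 630*m^2 - 511*m + s*(-90*m^2 + 73*m - 7) + 49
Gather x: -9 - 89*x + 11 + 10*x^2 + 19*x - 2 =10*x^2 - 70*x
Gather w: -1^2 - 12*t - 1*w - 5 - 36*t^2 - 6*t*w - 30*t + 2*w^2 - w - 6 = -36*t^2 - 42*t + 2*w^2 + w*(-6*t - 2) - 12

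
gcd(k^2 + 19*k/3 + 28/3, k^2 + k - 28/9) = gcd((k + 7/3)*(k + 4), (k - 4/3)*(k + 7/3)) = k + 7/3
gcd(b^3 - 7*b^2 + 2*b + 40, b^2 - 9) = 1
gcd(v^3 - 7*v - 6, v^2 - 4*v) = 1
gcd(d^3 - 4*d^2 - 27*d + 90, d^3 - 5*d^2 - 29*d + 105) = d^2 + 2*d - 15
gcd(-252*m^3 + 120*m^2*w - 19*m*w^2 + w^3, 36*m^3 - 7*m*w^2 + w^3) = -6*m + w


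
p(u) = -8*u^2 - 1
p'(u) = -16*u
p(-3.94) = -125.19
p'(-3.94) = 63.04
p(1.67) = -23.31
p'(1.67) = -26.72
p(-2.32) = -44.06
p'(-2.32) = 37.12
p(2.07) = -35.28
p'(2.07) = -33.12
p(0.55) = -3.42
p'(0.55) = -8.80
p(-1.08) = -10.33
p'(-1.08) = 17.28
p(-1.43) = -17.36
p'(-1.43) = 22.88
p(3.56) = -102.39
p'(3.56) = -56.96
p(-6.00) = -289.00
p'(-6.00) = 96.00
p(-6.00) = -289.00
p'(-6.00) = 96.00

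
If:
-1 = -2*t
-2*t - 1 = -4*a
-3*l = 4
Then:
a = 1/2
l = -4/3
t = 1/2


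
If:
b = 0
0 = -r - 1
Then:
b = 0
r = -1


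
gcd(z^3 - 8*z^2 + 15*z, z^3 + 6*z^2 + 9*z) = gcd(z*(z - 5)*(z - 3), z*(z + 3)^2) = z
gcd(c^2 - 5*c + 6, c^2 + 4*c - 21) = c - 3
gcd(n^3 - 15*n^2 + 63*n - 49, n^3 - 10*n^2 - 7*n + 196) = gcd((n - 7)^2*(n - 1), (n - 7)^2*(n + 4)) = n^2 - 14*n + 49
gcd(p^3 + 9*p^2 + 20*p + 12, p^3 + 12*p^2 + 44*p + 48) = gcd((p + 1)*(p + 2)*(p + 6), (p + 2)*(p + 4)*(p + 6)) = p^2 + 8*p + 12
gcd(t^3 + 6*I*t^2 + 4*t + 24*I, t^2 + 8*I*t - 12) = t^2 + 8*I*t - 12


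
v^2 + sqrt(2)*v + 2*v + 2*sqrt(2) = (v + 2)*(v + sqrt(2))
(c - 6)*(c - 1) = c^2 - 7*c + 6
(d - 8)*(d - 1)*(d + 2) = d^3 - 7*d^2 - 10*d + 16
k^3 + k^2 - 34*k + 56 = (k - 4)*(k - 2)*(k + 7)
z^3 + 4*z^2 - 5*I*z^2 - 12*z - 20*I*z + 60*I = (z - 2)*(z + 6)*(z - 5*I)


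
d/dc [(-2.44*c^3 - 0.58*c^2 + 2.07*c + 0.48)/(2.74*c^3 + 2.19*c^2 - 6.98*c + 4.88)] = (-3.7544*c^4 + 22.7188*c^3 - 40.1521*c^2 - 7.7632*c + 13.452)/(7.5076*c^6 + 12.0012*c^5 - 33.4543*c^4 - 3.83*c^3 + 70.0948*c^2 - 68.1248*c + 23.8144)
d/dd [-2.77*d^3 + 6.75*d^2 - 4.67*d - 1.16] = -8.31*d^2 + 13.5*d - 4.67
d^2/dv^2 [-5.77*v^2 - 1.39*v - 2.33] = -11.5400000000000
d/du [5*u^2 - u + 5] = 10*u - 1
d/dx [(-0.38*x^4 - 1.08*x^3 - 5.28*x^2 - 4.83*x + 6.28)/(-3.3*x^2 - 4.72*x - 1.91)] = (2.508*x^5 + 8.9448*x^4 + 13.0984*x^3 + 15.171*x^2 + 61.6176*x + 38.8669)/(10.89*x^4 + 31.152*x^3 + 34.8844*x^2 + 18.0304*x + 3.6481)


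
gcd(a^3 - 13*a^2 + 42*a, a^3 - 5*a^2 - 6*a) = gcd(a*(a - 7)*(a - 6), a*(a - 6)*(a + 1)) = a^2 - 6*a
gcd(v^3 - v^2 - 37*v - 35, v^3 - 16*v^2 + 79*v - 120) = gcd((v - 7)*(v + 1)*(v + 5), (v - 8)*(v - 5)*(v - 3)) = 1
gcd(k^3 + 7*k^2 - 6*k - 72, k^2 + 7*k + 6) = k + 6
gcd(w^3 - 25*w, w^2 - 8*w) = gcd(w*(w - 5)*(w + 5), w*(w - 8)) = w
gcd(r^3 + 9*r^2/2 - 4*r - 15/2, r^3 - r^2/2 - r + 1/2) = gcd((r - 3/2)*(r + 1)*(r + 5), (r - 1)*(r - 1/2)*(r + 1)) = r + 1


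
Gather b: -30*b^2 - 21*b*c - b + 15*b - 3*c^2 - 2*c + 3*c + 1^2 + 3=-30*b^2 + b*(14 - 21*c) - 3*c^2 + c + 4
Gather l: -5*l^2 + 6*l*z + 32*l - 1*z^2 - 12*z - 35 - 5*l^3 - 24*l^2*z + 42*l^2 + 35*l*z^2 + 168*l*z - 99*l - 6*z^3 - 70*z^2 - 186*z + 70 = -5*l^3 + l^2*(37 - 24*z) + l*(35*z^2 + 174*z - 67) - 6*z^3 - 71*z^2 - 198*z + 35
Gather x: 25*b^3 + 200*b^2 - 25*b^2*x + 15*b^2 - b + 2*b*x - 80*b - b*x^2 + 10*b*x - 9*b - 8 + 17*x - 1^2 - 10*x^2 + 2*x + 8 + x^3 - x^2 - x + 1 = 25*b^3 + 215*b^2 - 90*b + x^3 + x^2*(-b - 11) + x*(-25*b^2 + 12*b + 18)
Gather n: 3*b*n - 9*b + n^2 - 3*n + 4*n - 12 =-9*b + n^2 + n*(3*b + 1) - 12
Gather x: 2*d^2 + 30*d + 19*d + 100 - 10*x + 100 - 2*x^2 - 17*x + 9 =2*d^2 + 49*d - 2*x^2 - 27*x + 209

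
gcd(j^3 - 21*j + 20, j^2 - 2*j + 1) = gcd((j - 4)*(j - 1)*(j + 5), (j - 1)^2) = j - 1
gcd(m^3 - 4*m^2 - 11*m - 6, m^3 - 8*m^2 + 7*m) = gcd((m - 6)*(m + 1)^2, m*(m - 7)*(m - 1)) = 1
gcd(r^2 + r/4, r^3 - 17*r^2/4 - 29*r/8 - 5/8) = r + 1/4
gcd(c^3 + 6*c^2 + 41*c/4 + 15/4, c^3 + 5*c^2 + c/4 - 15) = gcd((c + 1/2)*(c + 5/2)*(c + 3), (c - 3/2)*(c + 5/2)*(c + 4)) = c + 5/2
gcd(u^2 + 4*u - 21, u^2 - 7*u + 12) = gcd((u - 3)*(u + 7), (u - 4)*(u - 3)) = u - 3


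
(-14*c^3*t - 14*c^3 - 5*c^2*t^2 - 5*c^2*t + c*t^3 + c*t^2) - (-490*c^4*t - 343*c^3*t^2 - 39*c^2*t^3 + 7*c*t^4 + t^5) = 490*c^4*t + 343*c^3*t^2 - 14*c^3*t - 14*c^3 + 39*c^2*t^3 - 5*c^2*t^2 - 5*c^2*t - 7*c*t^4 + c*t^3 + c*t^2 - t^5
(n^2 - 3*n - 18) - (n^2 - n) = -2*n - 18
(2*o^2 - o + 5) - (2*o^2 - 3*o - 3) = 2*o + 8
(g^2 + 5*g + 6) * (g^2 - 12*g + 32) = g^4 - 7*g^3 - 22*g^2 + 88*g + 192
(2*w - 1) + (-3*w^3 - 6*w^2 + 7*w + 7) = -3*w^3 - 6*w^2 + 9*w + 6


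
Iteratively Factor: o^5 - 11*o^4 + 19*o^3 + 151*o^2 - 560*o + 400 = (o - 1)*(o^4 - 10*o^3 + 9*o^2 + 160*o - 400) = (o - 1)*(o + 4)*(o^3 - 14*o^2 + 65*o - 100) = (o - 4)*(o - 1)*(o + 4)*(o^2 - 10*o + 25) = (o - 5)*(o - 4)*(o - 1)*(o + 4)*(o - 5)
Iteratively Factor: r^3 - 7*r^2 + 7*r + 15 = (r - 3)*(r^2 - 4*r - 5) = (r - 3)*(r + 1)*(r - 5)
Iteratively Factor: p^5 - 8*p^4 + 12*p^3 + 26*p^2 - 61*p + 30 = (p - 1)*(p^4 - 7*p^3 + 5*p^2 + 31*p - 30) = (p - 1)*(p + 2)*(p^3 - 9*p^2 + 23*p - 15) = (p - 5)*(p - 1)*(p + 2)*(p^2 - 4*p + 3) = (p - 5)*(p - 1)^2*(p + 2)*(p - 3)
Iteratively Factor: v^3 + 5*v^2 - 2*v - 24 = (v + 3)*(v^2 + 2*v - 8) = (v + 3)*(v + 4)*(v - 2)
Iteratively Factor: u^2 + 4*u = (u + 4)*(u)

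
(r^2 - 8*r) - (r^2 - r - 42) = 42 - 7*r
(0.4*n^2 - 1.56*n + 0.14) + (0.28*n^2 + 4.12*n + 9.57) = 0.68*n^2 + 2.56*n + 9.71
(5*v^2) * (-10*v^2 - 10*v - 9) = -50*v^4 - 50*v^3 - 45*v^2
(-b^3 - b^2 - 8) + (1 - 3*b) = -b^3 - b^2 - 3*b - 7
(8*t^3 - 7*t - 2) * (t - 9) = 8*t^4 - 72*t^3 - 7*t^2 + 61*t + 18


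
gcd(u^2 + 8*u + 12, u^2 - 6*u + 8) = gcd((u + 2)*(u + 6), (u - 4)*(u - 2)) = 1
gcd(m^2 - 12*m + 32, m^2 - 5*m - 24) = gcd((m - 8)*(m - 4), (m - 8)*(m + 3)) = m - 8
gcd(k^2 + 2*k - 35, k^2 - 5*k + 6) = 1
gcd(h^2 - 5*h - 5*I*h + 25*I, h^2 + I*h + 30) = h - 5*I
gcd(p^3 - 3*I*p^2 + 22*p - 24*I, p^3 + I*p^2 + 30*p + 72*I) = p^2 - 2*I*p + 24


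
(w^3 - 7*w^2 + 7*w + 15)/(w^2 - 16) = (w^3 - 7*w^2 + 7*w + 15)/(w^2 - 16)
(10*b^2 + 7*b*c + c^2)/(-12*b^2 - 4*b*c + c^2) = (-5*b - c)/(6*b - c)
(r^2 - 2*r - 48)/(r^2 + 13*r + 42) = (r - 8)/(r + 7)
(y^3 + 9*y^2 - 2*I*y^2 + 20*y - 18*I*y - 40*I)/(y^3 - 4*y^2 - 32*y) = (y^2 + y*(5 - 2*I) - 10*I)/(y*(y - 8))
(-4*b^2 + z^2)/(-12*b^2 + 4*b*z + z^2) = (2*b + z)/(6*b + z)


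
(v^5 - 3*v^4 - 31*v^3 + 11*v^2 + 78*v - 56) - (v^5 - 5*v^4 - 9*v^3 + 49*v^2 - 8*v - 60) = 2*v^4 - 22*v^3 - 38*v^2 + 86*v + 4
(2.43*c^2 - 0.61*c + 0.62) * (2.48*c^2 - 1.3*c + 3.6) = 6.0264*c^4 - 4.6718*c^3 + 11.0786*c^2 - 3.002*c + 2.232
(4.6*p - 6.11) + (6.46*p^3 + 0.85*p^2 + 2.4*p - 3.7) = 6.46*p^3 + 0.85*p^2 + 7.0*p - 9.81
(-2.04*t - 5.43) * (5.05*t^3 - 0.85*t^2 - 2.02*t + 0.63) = -10.302*t^4 - 25.6875*t^3 + 8.7363*t^2 + 9.6834*t - 3.4209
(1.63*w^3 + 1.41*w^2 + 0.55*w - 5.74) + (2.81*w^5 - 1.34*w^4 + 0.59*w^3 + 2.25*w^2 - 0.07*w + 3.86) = 2.81*w^5 - 1.34*w^4 + 2.22*w^3 + 3.66*w^2 + 0.48*w - 1.88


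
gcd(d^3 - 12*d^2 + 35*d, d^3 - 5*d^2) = d^2 - 5*d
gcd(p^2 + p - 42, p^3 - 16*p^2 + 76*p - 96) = p - 6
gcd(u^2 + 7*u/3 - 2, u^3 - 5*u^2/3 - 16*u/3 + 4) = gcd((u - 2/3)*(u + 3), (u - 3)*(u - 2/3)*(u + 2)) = u - 2/3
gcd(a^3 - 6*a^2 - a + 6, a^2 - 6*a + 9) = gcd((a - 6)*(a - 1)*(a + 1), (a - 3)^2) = 1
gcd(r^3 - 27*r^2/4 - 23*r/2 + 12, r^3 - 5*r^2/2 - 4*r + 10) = r + 2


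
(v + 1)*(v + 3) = v^2 + 4*v + 3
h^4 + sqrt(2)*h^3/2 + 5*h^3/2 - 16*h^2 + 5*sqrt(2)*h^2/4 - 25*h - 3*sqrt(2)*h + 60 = (h - 3/2)*(h + 4)*(h - 2*sqrt(2))*(h + 5*sqrt(2)/2)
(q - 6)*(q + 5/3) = q^2 - 13*q/3 - 10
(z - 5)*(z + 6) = z^2 + z - 30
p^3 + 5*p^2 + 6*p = p*(p + 2)*(p + 3)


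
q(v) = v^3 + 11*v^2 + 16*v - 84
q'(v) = 3*v^2 + 22*v + 16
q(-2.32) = -74.40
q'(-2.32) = -18.89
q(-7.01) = -0.09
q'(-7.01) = 9.20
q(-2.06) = -79.02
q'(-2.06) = -16.59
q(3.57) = 158.81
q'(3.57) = 132.77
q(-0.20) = -86.77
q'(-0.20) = 11.72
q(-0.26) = -87.43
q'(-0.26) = 10.48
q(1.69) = -20.72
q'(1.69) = 61.75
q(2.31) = 23.98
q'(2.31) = 82.83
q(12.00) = 3420.00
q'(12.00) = 712.00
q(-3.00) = -60.00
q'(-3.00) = -23.00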